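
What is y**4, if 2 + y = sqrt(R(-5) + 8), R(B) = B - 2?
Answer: 1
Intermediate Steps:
R(B) = -2 + B
y = -1 (y = -2 + sqrt((-2 - 5) + 8) = -2 + sqrt(-7 + 8) = -2 + sqrt(1) = -2 + 1 = -1)
y**4 = (-1)**4 = 1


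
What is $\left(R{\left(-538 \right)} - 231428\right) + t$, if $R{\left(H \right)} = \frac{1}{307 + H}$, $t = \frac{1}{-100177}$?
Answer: $- \frac{69551289572}{300531} \approx -2.3143 \cdot 10^{5}$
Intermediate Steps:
$t = - \frac{1}{100177} \approx -9.9823 \cdot 10^{-6}$
$\left(R{\left(-538 \right)} - 231428\right) + t = \left(\frac{1}{307 - 538} - 231428\right) - \frac{1}{100177} = \left(\frac{1}{-231} - 231428\right) - \frac{1}{100177} = \left(- \frac{1}{231} - 231428\right) - \frac{1}{100177} = - \frac{53459869}{231} - \frac{1}{100177} = - \frac{69551289572}{300531}$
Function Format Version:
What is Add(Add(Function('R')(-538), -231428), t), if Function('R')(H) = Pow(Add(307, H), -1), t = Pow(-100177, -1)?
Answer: Rational(-69551289572, 300531) ≈ -2.3143e+5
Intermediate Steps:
t = Rational(-1, 100177) ≈ -9.9823e-6
Add(Add(Function('R')(-538), -231428), t) = Add(Add(Pow(Add(307, -538), -1), -231428), Rational(-1, 100177)) = Add(Add(Pow(-231, -1), -231428), Rational(-1, 100177)) = Add(Add(Rational(-1, 231), -231428), Rational(-1, 100177)) = Add(Rational(-53459869, 231), Rational(-1, 100177)) = Rational(-69551289572, 300531)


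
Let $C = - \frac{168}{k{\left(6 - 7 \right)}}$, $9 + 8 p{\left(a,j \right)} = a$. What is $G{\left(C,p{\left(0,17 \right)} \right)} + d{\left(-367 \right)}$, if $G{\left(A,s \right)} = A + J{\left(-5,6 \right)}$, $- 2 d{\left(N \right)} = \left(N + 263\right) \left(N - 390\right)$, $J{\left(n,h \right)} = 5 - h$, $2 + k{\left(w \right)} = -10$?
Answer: $-39351$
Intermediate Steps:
$p{\left(a,j \right)} = - \frac{9}{8} + \frac{a}{8}$
$k{\left(w \right)} = -12$ ($k{\left(w \right)} = -2 - 10 = -12$)
$C = 14$ ($C = - \frac{168}{-12} = \left(-168\right) \left(- \frac{1}{12}\right) = 14$)
$d{\left(N \right)} = - \frac{\left(-390 + N\right) \left(263 + N\right)}{2}$ ($d{\left(N \right)} = - \frac{\left(N + 263\right) \left(N - 390\right)}{2} = - \frac{\left(263 + N\right) \left(-390 + N\right)}{2} = - \frac{\left(-390 + N\right) \left(263 + N\right)}{2}$)
$G{\left(A,s \right)} = -1 + A$ ($G{\left(A,s \right)} = A + \left(5 - 6\right) = A - 1 = -1 + A$)
$G{\left(C,p{\left(0,17 \right)} \right)} + d{\left(-367 \right)} = \left(-1 + 14\right) + \left(51285 - \frac{\left(-367\right)^{2}}{2} + \frac{127}{2} \left(-367\right)\right) = 13 - 39364 = -39351$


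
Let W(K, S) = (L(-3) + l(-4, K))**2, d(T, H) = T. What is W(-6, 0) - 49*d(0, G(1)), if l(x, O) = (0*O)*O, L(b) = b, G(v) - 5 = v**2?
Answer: 9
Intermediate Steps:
G(v) = 5 + v**2
l(x, O) = 0 (l(x, O) = 0*O = 0)
W(K, S) = 9 (W(K, S) = (-3 + 0)**2 = (-3)**2 = 9)
W(-6, 0) - 49*d(0, G(1)) = 9 - 49*0 = 9 + 0 = 9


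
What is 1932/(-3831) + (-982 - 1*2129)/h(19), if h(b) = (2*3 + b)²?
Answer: -4375247/798125 ≈ -5.4819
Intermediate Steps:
h(b) = (6 + b)²
1932/(-3831) + (-982 - 1*2129)/h(19) = 1932/(-3831) + (-982 - 1*2129)/((6 + 19)²) = 1932*(-1/3831) + (-982 - 2129)/(25²) = -644/1277 - 3111/625 = -4375247/798125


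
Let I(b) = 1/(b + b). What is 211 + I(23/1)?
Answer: 9707/46 ≈ 211.02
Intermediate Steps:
I(b) = 1/(2*b)
211 + I(23/1) = 211 + 1/(2*((23/1))) = 211 + 1/(2*((23*1))) = 211 + (½)/23 = 211 + (½)*(1/23) = 211 + 1/46 = 9707/46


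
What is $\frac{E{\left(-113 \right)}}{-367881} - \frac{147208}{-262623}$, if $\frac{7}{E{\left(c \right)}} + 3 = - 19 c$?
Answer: $\frac{12900930493039}{23015604603808} \approx 0.56053$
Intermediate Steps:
$E{\left(c \right)} = \frac{7}{-3 - 19 c}$
$\frac{E{\left(-113 \right)}}{-367881} - \frac{147208}{-262623} = \frac{\left(-7\right) \frac{1}{3 + 19 \left(-113\right)}}{-367881} - \frac{147208}{-262623} = - \frac{7}{3 - 2147} \left(- \frac{1}{367881}\right) - - \frac{147208}{262623} = - \frac{7}{-2144} \left(- \frac{1}{367881}\right) + \frac{147208}{262623} = \left(-7\right) \left(- \frac{1}{2144}\right) \left(- \frac{1}{367881}\right) + \frac{147208}{262623} = \frac{7}{2144} \left(- \frac{1}{367881}\right) + \frac{147208}{262623} = - \frac{7}{788736864} + \frac{147208}{262623} = \frac{12900930493039}{23015604603808}$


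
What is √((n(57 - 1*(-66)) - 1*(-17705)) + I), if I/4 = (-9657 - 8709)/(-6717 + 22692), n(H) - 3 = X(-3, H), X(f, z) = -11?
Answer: √20067163881/1065 ≈ 133.01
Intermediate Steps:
n(H) = -8 (n(H) = 3 - 11 = -8)
I = -24488/5325 (I = 4*((-9657 - 8709)/(-6717 + 22692)) = 4*(-18366/15975) = 4*(-18366*1/15975) = 4*(-6122/5325) = -24488/5325 ≈ -4.5987)
√((n(57 - 1*(-66)) - 1*(-17705)) + I) = √((-8 - 1*(-17705)) - 24488/5325) = √((-8 + 17705) - 24488/5325) = √(17697 - 24488/5325) = √(94212037/5325) = √20067163881/1065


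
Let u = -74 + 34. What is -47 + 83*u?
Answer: -3367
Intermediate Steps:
u = -40
-47 + 83*u = -47 + 83*(-40) = -47 - 3320 = -3367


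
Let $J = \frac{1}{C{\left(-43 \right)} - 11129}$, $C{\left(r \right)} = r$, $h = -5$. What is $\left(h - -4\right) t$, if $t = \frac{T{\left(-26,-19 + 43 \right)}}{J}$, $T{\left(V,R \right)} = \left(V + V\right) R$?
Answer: $-13942656$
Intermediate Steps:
$T{\left(V,R \right)} = 2 R V$ ($T{\left(V,R \right)} = 2 V R = 2 R V$)
$J = - \frac{1}{11172}$ ($J = \frac{1}{-43 - 11129} = \frac{1}{-11172} = - \frac{1}{11172} \approx -8.951 \cdot 10^{-5}$)
$t = 13942656$ ($t = \frac{2 \left(-19 + 43\right) \left(-26\right)}{- \frac{1}{11172}} = 2 \cdot 24 \left(-26\right) \left(-11172\right) = \left(-1248\right) \left(-11172\right) = 13942656$)
$\left(h - -4\right) t = \left(-5 - -4\right) 13942656 = \left(-5 + 4\right) 13942656 = \left(-1\right) 13942656 = -13942656$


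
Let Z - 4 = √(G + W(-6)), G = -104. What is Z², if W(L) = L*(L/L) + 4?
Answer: (4 + I*√106)² ≈ -90.0 + 82.365*I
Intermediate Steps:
W(L) = 4 + L (W(L) = L*1 + 4 = L + 4 = 4 + L)
Z = 4 + I*√106 (Z = 4 + √(-104 + (4 - 6)) = 4 + √(-104 - 2) = 4 + √(-106) = 4 + I*√106 ≈ 4.0 + 10.296*I)
Z² = (4 + I*√106)²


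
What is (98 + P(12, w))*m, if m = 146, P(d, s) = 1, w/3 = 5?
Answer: 14454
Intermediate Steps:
w = 15 (w = 3*5 = 15)
(98 + P(12, w))*m = (98 + 1)*146 = 99*146 = 14454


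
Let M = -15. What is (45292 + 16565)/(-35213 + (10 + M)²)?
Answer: -61857/35188 ≈ -1.7579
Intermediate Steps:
(45292 + 16565)/(-35213 + (10 + M)²) = (45292 + 16565)/(-35213 + (10 - 15)²) = 61857/(-35213 + (-5)²) = 61857/(-35213 + 25) = 61857/(-35188) = 61857*(-1/35188) = -61857/35188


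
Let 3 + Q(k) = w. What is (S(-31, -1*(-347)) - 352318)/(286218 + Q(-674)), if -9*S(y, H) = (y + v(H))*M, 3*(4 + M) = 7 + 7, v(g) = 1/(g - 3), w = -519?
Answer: -1636154129/1326772224 ≈ -1.2332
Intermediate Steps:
v(g) = 1/(-3 + g)
M = ⅔ (M = -4 + (7 + 7)/3 = -4 + (⅓)*14 = -4 + 14/3 = ⅔ ≈ 0.66667)
Q(k) = -522 (Q(k) = -3 - 519 = -522)
S(y, H) = -2*y/27 - 2/(27*(-3 + H)) (S(y, H) = -(y + 1/(-3 + H))*2/(9*3) = -(2*y/3 + 2/(3*(-3 + H)))/9 = -2*y/27 - 2/(27*(-3 + H)))
(S(-31, -1*(-347)) - 352318)/(286218 + Q(-674)) = (2*(-1 - 1*(-31)*(-3 - 1*(-347)))/(27*(-3 - 1*(-347))) - 352318)/(286218 - 522) = (2*(-1 - 1*(-31)*(-3 + 347))/(27*(-3 + 347)) - 352318)/285696 = ((2/27)*(-1 - 1*(-31)*344)/344 - 352318)*(1/285696) = ((2/27)*(1/344)*(-1 + 10664) - 352318)*(1/285696) = ((2/27)*(1/344)*10663 - 352318)*(1/285696) = (10663/4644 - 352318)*(1/285696) = -1636154129/4644*1/285696 = -1636154129/1326772224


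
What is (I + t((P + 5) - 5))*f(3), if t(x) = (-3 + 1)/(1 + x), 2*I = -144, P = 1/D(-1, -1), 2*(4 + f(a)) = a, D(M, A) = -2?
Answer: 190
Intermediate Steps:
f(a) = -4 + a/2
P = -½ (P = 1/(-2) = -½ ≈ -0.50000)
I = -72 (I = (½)*(-144) = -72)
t(x) = -2/(1 + x)
(I + t((P + 5) - 5))*f(3) = (-72 - 2/(1 + ((-½ + 5) - 5)))*(-4 + (½)*3) = (-72 - 2/(1 + (9/2 - 5)))*(-4 + 3/2) = (-72 - 2/(1 - ½))*(-5/2) = (-72 - 2/½)*(-5/2) = (-72 - 2*2)*(-5/2) = (-72 - 4)*(-5/2) = -76*(-5/2) = 190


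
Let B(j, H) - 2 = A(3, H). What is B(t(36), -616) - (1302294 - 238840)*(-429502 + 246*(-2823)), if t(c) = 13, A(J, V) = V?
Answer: 1195279757226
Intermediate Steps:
B(j, H) = 2 + H
B(t(36), -616) - (1302294 - 238840)*(-429502 + 246*(-2823)) = (2 - 616) - (1302294 - 238840)*(-429502 + 246*(-2823)) = -614 - 1063454*(-429502 - 694458) = -614 - 1063454*(-1123960) = -614 - 1*(-1195279757840) = -614 + 1195279757840 = 1195279757226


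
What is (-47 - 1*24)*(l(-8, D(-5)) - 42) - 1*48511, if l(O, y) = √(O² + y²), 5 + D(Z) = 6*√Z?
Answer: -45529 - 71*√(-91 - 60*I*√5) ≈ -45952.0 + 798.73*I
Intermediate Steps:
D(Z) = -5 + 6*√Z
(-47 - 1*24)*(l(-8, D(-5)) - 42) - 1*48511 = (-47 - 1*24)*(√((-8)² + (-5 + 6*√(-5))²) - 42) - 1*48511 = (-47 - 24)*(√(64 + (-5 + 6*(I*√5))²) - 42) - 48511 = -71*(√(64 + (-5 + 6*I*√5)²) - 42) - 48511 = -71*(-42 + √(64 + (-5 + 6*I*√5)²)) - 48511 = (2982 - 71*√(64 + (-5 + 6*I*√5)²)) - 48511 = -45529 - 71*√(64 + (-5 + 6*I*√5)²)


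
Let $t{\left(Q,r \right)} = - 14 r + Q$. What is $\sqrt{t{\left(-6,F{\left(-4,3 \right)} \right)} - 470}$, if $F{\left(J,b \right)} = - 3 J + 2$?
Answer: $4 i \sqrt{42} \approx 25.923 i$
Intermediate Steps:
$F{\left(J,b \right)} = 2 - 3 J$
$t{\left(Q,r \right)} = Q - 14 r$
$\sqrt{t{\left(-6,F{\left(-4,3 \right)} \right)} - 470} = \sqrt{\left(-6 - 14 \left(2 - -12\right)\right) - 470} = \sqrt{\left(-6 - 14 \left(2 + 12\right)\right) - 470} = \sqrt{\left(-6 - 196\right) - 470} = \sqrt{-202 - 470} = \sqrt{-672} = 4 i \sqrt{42}$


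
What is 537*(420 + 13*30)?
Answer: 434970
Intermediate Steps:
537*(420 + 13*30) = 537*(420 + 390) = 537*810 = 434970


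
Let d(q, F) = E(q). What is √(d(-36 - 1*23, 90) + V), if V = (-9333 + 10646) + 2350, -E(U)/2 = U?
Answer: √3781 ≈ 61.490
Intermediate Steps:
E(U) = -2*U
V = 3663 (V = 1313 + 2350 = 3663)
d(q, F) = -2*q
√(d(-36 - 1*23, 90) + V) = √(-2*(-36 - 1*23) + 3663) = √(-2*(-36 - 23) + 3663) = √(-2*(-59) + 3663) = √(118 + 3663) = √3781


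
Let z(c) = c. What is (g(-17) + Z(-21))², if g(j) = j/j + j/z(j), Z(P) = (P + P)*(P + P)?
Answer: 3118756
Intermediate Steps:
Z(P) = 4*P² (Z(P) = (2*P)*(2*P) = 4*P²)
g(j) = 2 (g(j) = j/j + j/j = 1 + 1 = 2)
(g(-17) + Z(-21))² = (2 + 4*(-21)²)² = (2 + 4*441)² = (2 + 1764)² = 1766² = 3118756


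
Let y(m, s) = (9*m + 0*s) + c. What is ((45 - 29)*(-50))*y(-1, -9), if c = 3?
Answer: 4800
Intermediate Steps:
y(m, s) = 3 + 9*m (y(m, s) = (9*m + 0*s) + 3 = (9*m + 0) + 3 = 9*m + 3 = 3 + 9*m)
((45 - 29)*(-50))*y(-1, -9) = ((45 - 29)*(-50))*(3 + 9*(-1)) = (16*(-50))*(3 - 9) = -800*(-6) = 4800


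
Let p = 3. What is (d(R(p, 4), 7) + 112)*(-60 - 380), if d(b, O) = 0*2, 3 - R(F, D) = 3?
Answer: -49280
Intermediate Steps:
R(F, D) = 0 (R(F, D) = 3 - 1*3 = 3 - 3 = 0)
d(b, O) = 0
(d(R(p, 4), 7) + 112)*(-60 - 380) = (0 + 112)*(-60 - 380) = 112*(-440) = -49280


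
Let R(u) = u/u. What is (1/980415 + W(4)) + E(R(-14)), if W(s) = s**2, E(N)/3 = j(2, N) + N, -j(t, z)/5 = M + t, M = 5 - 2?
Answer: -54903239/980415 ≈ -56.000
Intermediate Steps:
M = 3
R(u) = 1
j(t, z) = -15 - 5*t (j(t, z) = -5*(3 + t) = -15 - 5*t)
E(N) = -75 + 3*N (E(N) = 3*((-15 - 5*2) + N) = 3*((-15 - 10) + N) = 3*(-25 + N) = -75 + 3*N)
(1/980415 + W(4)) + E(R(-14)) = (1/980415 + 4**2) + (-75 + 3*1) = (1/980415 + 16) + (-75 + 3) = 15686641/980415 - 72 = -54903239/980415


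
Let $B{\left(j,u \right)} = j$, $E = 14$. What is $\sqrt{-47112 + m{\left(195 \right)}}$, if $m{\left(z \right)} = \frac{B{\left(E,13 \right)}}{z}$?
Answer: $\frac{i \sqrt{1791431070}}{195} \approx 217.05 i$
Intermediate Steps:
$m{\left(z \right)} = \frac{14}{z}$
$\sqrt{-47112 + m{\left(195 \right)}} = \sqrt{-47112 + \frac{14}{195}} = \sqrt{- \frac{9186826}{195}} = \frac{i \sqrt{1791431070}}{195}$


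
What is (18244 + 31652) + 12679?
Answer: 62575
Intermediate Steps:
(18244 + 31652) + 12679 = 49896 + 12679 = 62575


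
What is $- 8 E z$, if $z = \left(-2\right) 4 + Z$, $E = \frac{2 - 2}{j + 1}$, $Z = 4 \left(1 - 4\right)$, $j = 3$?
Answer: $0$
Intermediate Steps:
$Z = -12$ ($Z = 4 \left(-3\right) = -12$)
$E = 0$ ($E = \frac{2 - 2}{3 + 1} = \frac{0}{4} = 0 \cdot \frac{1}{4} = 0$)
$z = -20$ ($z = \left(-2\right) 4 - 12 = -8 - 12 = -20$)
$- 8 E z = \left(-8\right) 0 \left(-20\right) = 0 \left(-20\right) = 0$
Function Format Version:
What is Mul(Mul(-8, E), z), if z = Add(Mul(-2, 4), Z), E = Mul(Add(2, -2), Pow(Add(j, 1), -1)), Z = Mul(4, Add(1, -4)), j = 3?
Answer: 0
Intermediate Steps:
Z = -12 (Z = Mul(4, -3) = -12)
E = 0 (E = Mul(Add(2, -2), Pow(Add(3, 1), -1)) = Mul(0, Pow(4, -1)) = Mul(0, Rational(1, 4)) = 0)
z = -20 (z = Add(Mul(-2, 4), -12) = Add(-8, -12) = -20)
Mul(Mul(-8, E), z) = Mul(Mul(-8, 0), -20) = Mul(0, -20) = 0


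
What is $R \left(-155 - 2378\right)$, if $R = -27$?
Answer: $68391$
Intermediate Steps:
$R \left(-155 - 2378\right) = - 27 \left(-155 - 2378\right) = \left(-27\right) \left(-2533\right) = 68391$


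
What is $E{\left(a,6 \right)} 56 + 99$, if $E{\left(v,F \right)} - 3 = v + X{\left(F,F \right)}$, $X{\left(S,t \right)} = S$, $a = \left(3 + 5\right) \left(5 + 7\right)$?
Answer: $5979$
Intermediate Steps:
$a = 96$ ($a = 8 \cdot 12 = 96$)
$E{\left(v,F \right)} = 3 + F + v$ ($E{\left(v,F \right)} = 3 + \left(v + F\right) = 3 + \left(F + v\right) = 3 + F + v$)
$E{\left(a,6 \right)} 56 + 99 = \left(3 + 6 + 96\right) 56 + 99 = 105 \cdot 56 + 99 = 5880 + 99 = 5979$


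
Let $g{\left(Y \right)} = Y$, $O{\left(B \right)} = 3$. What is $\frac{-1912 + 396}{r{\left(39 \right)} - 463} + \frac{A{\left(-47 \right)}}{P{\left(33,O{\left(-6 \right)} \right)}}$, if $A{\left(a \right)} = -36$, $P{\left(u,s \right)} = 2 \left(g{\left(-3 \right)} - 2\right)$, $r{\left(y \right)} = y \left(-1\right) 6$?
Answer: $\frac{20126}{3485} \approx 5.775$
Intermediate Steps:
$r{\left(y \right)} = - 6 y$ ($r{\left(y \right)} = - y 6 = - 6 y$)
$P{\left(u,s \right)} = -10$ ($P{\left(u,s \right)} = 2 \left(-3 - 2\right) = 2 \left(-5\right) = -10$)
$\frac{-1912 + 396}{r{\left(39 \right)} - 463} + \frac{A{\left(-47 \right)}}{P{\left(33,O{\left(-6 \right)} \right)}} = \frac{-1912 + 396}{\left(-6\right) 39 - 463} - \frac{36}{-10} = - \frac{1516}{-234 - 463} - - \frac{18}{5} = - \frac{1516}{-697} + \frac{18}{5} = \left(-1516\right) \left(- \frac{1}{697}\right) + \frac{18}{5} = \frac{1516}{697} + \frac{18}{5} = \frac{20126}{3485}$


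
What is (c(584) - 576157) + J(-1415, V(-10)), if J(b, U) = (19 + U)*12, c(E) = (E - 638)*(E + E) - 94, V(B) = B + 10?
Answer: -639095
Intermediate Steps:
V(B) = 10 + B
c(E) = -94 + 2*E*(-638 + E) (c(E) = (-638 + E)*(2*E) - 94 = 2*E*(-638 + E) - 94 = -94 + 2*E*(-638 + E))
J(b, U) = 228 + 12*U
(c(584) - 576157) + J(-1415, V(-10)) = ((-94 - 1276*584 + 2*584²) - 576157) + (228 + 12*(10 - 10)) = ((-94 - 745184 + 2*341056) - 576157) + (228 + 12*0) = ((-94 - 745184 + 682112) - 576157) + (228 + 0) = (-63166 - 576157) + 228 = -639323 + 228 = -639095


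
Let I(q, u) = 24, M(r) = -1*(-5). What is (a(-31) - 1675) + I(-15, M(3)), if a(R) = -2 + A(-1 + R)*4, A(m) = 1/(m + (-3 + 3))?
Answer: -13225/8 ≈ -1653.1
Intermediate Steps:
M(r) = 5
A(m) = 1/m (A(m) = 1/(m + 0) = 1/m)
a(R) = -2 + 4/(-1 + R)
(a(-31) - 1675) + I(-15, M(3)) = (2*(3 - 1*(-31))/(-1 - 31) - 1675) + 24 = (2*(3 + 31)/(-32) - 1675) + 24 = (2*(-1/32)*34 - 1675) + 24 = (-17/8 - 1675) + 24 = -13417/8 + 24 = -13225/8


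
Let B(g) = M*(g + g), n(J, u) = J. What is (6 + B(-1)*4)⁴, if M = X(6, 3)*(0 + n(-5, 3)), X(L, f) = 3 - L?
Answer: 168896016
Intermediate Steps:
M = 15 (M = (3 - 1*6)*(0 - 5) = (3 - 6)*(-5) = -3*(-5) = 15)
B(g) = 30*g (B(g) = 15*(g + g) = 15*(2*g) = 30*g)
(6 + B(-1)*4)⁴ = (6 + (30*(-1))*4)⁴ = (6 - 30*4)⁴ = (6 - 120)⁴ = (-114)⁴ = 168896016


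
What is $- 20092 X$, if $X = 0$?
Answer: $0$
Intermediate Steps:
$- 20092 X = \left(-20092\right) 0 = 0$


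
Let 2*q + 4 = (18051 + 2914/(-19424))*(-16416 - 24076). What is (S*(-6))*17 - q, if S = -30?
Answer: 1774676531237/4856 ≈ 3.6546e+8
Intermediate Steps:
q = -1774661671877/4856 (q = -2 + ((18051 + 2914/(-19424))*(-16416 - 24076))/2 = -2 + ((18051 + 2914*(-1/19424))*(-40492))/2 = -2 + ((18051 - 1457/9712)*(-40492))/2 = -2 + ((175309855/9712)*(-40492))/2 = -2 + (½)*(-1774661662165/2428) = -2 - 1774661662165/4856 = -1774661671877/4856 ≈ -3.6546e+8)
(S*(-6))*17 - q = -30*(-6)*17 - 1*(-1774661671877/4856) = 180*17 + 1774661671877/4856 = 3060 + 1774661671877/4856 = 1774676531237/4856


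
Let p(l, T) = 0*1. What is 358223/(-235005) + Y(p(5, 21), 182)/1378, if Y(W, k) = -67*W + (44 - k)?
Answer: -263030992/161918445 ≈ -1.6245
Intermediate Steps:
p(l, T) = 0
Y(W, k) = 44 - k - 67*W
358223/(-235005) + Y(p(5, 21), 182)/1378 = 358223/(-235005) + (44 - 1*182 - 67*0)/1378 = 358223*(-1/235005) + (44 - 182 + 0)*(1/1378) = -358223/235005 - 138*1/1378 = -358223/235005 - 69/689 = -263030992/161918445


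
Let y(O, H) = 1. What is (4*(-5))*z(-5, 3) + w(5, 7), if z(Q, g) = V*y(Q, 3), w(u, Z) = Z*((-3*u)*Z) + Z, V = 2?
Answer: -768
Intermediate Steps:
w(u, Z) = Z - 3*u*Z² (w(u, Z) = Z*(-3*Z*u) + Z = -3*u*Z² + Z = Z - 3*u*Z²)
z(Q, g) = 2 (z(Q, g) = 2*1 = 2)
(4*(-5))*z(-5, 3) + w(5, 7) = (4*(-5))*2 + 7*(1 - 3*7*5) = -20*2 + 7*(1 - 105) = -40 + 7*(-104) = -40 - 728 = -768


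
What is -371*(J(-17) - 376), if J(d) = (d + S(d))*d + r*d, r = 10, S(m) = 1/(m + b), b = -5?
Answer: 2091327/22 ≈ 95060.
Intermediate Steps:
S(m) = 1/(-5 + m) (S(m) = 1/(m - 5) = 1/(-5 + m))
J(d) = 10*d + d*(d + 1/(-5 + d)) (J(d) = (d + 1/(-5 + d))*d + 10*d = d*(d + 1/(-5 + d)) + 10*d = 10*d + d*(d + 1/(-5 + d)))
-371*(J(-17) - 376) = -371*(-17*(1 + (-5 - 17)*(10 - 17))/(-5 - 17) - 376) = -371*(-17*(1 - 22*(-7))/(-22) - 376) = -371*(-17*(-1/22)*(1 + 154) - 376) = -371*(-17*(-1/22)*155 - 376) = -371*(2635/22 - 376) = -371*(-5637/22) = 2091327/22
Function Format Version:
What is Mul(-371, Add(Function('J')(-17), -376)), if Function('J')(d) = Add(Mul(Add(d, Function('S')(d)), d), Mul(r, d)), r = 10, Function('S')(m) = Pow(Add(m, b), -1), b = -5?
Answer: Rational(2091327, 22) ≈ 95060.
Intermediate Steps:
Function('S')(m) = Pow(Add(-5, m), -1) (Function('S')(m) = Pow(Add(m, -5), -1) = Pow(Add(-5, m), -1))
Function('J')(d) = Add(Mul(10, d), Mul(d, Add(d, Pow(Add(-5, d), -1)))) (Function('J')(d) = Add(Mul(Add(d, Pow(Add(-5, d), -1)), d), Mul(10, d)) = Add(Mul(d, Add(d, Pow(Add(-5, d), -1))), Mul(10, d)) = Add(Mul(10, d), Mul(d, Add(d, Pow(Add(-5, d), -1)))))
Mul(-371, Add(Function('J')(-17), -376)) = Mul(-371, Add(Mul(-17, Pow(Add(-5, -17), -1), Add(1, Mul(Add(-5, -17), Add(10, -17)))), -376)) = Mul(-371, Add(Mul(-17, Pow(-22, -1), Add(1, Mul(-22, -7))), -376)) = Mul(-371, Add(Mul(-17, Rational(-1, 22), Add(1, 154)), -376)) = Mul(-371, Add(Mul(-17, Rational(-1, 22), 155), -376)) = Mul(-371, Add(Rational(2635, 22), -376)) = Mul(-371, Rational(-5637, 22)) = Rational(2091327, 22)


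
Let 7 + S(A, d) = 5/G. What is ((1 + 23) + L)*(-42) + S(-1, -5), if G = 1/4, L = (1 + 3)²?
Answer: -1667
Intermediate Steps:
L = 16 (L = 4² = 16)
G = ¼ ≈ 0.25000
S(A, d) = 13 (S(A, d) = -7 + 5/(¼) = -7 + 5*4 = -7 + 20 = 13)
((1 + 23) + L)*(-42) + S(-1, -5) = ((1 + 23) + 16)*(-42) + 13 = (24 + 16)*(-42) + 13 = 40*(-42) + 13 = -1680 + 13 = -1667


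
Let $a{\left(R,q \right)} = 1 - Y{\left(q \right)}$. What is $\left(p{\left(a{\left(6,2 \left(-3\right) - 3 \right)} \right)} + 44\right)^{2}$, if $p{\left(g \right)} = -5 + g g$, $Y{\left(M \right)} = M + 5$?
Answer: $4096$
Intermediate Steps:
$Y{\left(M \right)} = 5 + M$
$a{\left(R,q \right)} = -4 - q$ ($a{\left(R,q \right)} = 1 - \left(5 + q\right) = -4 - q$)
$p{\left(g \right)} = -5 + g^{2}$
$\left(p{\left(a{\left(6,2 \left(-3\right) - 3 \right)} \right)} + 44\right)^{2} = \left(\left(-5 + \left(-4 - \left(2 \left(-3\right) - 3\right)\right)^{2}\right) + 44\right)^{2} = \left(\left(-5 + \left(-4 - \left(-6 - 3\right)\right)^{2}\right) + 44\right)^{2} = \left(\left(-5 + \left(-4 - -9\right)^{2}\right) + 44\right)^{2} = \left(\left(-5 + \left(-4 + 9\right)^{2}\right) + 44\right)^{2} = \left(\left(-5 + 5^{2}\right) + 44\right)^{2} = \left(\left(-5 + 25\right) + 44\right)^{2} = \left(20 + 44\right)^{2} = 64^{2} = 4096$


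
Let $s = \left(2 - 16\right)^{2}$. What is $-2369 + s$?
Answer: $-2173$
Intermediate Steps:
$s = 196$ ($s = \left(-14\right)^{2} = 196$)
$-2369 + s = -2369 + 196 = -2173$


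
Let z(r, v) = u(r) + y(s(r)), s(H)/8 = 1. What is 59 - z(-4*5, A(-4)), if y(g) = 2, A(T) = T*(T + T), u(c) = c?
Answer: 77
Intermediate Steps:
s(H) = 8 (s(H) = 8*1 = 8)
A(T) = 2*T² (A(T) = T*(2*T) = 2*T²)
z(r, v) = 2 + r (z(r, v) = r + 2 = 2 + r)
59 - z(-4*5, A(-4)) = 59 - (2 - 4*5) = 59 - (2 - 20) = 59 - 1*(-18) = 59 + 18 = 77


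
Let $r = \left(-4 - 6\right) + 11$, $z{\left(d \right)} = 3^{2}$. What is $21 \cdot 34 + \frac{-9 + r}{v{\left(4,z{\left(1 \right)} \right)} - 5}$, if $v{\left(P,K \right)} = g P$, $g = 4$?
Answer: $\frac{7846}{11} \approx 713.27$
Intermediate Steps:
$z{\left(d \right)} = 9$
$r = 1$ ($r = \left(-4 - 6\right) + 11 = -10 + 11 = 1$)
$v{\left(P,K \right)} = 4 P$
$21 \cdot 34 + \frac{-9 + r}{v{\left(4,z{\left(1 \right)} \right)} - 5} = 21 \cdot 34 + \frac{-9 + 1}{4 \cdot 4 - 5} = 714 - \frac{8}{16 - 5} = 714 - \frac{8}{11} = \frac{7846}{11}$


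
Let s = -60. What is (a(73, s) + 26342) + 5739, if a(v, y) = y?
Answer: 32021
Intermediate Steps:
(a(73, s) + 26342) + 5739 = (-60 + 26342) + 5739 = 26282 + 5739 = 32021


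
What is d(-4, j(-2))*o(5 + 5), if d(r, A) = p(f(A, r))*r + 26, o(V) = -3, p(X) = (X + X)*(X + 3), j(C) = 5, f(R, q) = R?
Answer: 882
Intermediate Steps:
p(X) = 2*X*(3 + X) (p(X) = (2*X)*(3 + X) = 2*X*(3 + X))
d(r, A) = 26 + 2*A*r*(3 + A) (d(r, A) = (2*A*(3 + A))*r + 26 = 2*A*r*(3 + A) + 26 = 26 + 2*A*r*(3 + A))
d(-4, j(-2))*o(5 + 5) = (26 + 2*5*(-4)*(3 + 5))*(-3) = (26 + 2*5*(-4)*8)*(-3) = (26 - 320)*(-3) = -294*(-3) = 882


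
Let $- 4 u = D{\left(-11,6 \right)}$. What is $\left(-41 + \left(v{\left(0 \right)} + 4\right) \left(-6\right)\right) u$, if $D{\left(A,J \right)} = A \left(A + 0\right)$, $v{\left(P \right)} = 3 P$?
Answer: $\frac{7865}{4} \approx 1966.3$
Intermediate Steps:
$D{\left(A,J \right)} = A^{2}$ ($D{\left(A,J \right)} = A A = A^{2}$)
$u = - \frac{121}{4}$ ($u = - \frac{\left(-11\right)^{2}}{4} = \left(- \frac{1}{4}\right) 121 = - \frac{121}{4} \approx -30.25$)
$\left(-41 + \left(v{\left(0 \right)} + 4\right) \left(-6\right)\right) u = \left(-41 + \left(3 \cdot 0 + 4\right) \left(-6\right)\right) \left(- \frac{121}{4}\right) = \left(-41 + \left(0 + 4\right) \left(-6\right)\right) \left(- \frac{121}{4}\right) = \left(-41 + 4 \left(-6\right)\right) \left(- \frac{121}{4}\right) = \left(-41 - 24\right) \left(- \frac{121}{4}\right) = \left(-65\right) \left(- \frac{121}{4}\right) = \frac{7865}{4}$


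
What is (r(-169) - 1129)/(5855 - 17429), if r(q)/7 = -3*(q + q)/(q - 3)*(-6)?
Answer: 18950/248841 ≈ 0.076153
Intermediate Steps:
r(q) = 252*q/(-3 + q) (r(q) = 7*(-3*(q + q)/(q - 3)*(-6)) = 7*(-3*2*q/(-3 + q)*(-6)) = 7*(-6*q/(-3 + q)*(-6)) = 7*(36*q/(-3 + q)) = 252*q/(-3 + q))
(r(-169) - 1129)/(5855 - 17429) = (252*(-169)/(-3 - 169) - 1129)/(5855 - 17429) = (252*(-169)/(-172) - 1129)/(-11574) = (252*(-169)*(-1/172) - 1129)*(-1/11574) = (10647/43 - 1129)*(-1/11574) = -37900/43*(-1/11574) = 18950/248841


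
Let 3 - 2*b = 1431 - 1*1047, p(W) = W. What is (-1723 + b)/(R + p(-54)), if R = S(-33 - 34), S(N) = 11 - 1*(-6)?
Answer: 3827/74 ≈ 51.716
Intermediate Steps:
b = -381/2 (b = 3/2 - (1431 - 1*1047)/2 = 3/2 - (1431 - 1047)/2 = 3/2 - ½*384 = 3/2 - 192 = -381/2 ≈ -190.50)
S(N) = 17 (S(N) = 11 + 6 = 17)
R = 17
(-1723 + b)/(R + p(-54)) = (-1723 - 381/2)/(17 - 54) = -3827/2/(-37) = -3827/2*(-1/37) = 3827/74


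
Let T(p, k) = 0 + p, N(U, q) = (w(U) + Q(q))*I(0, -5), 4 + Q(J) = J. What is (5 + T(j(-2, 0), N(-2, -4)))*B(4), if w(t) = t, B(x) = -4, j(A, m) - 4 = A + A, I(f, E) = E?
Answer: -20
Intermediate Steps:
Q(J) = -4 + J
j(A, m) = 4 + 2*A (j(A, m) = 4 + (A + A) = 4 + 2*A)
N(U, q) = 20 - 5*U - 5*q (N(U, q) = (U + (-4 + q))*(-5) = (-4 + U + q)*(-5) = 20 - 5*U - 5*q)
T(p, k) = p
(5 + T(j(-2, 0), N(-2, -4)))*B(4) = (5 + (4 + 2*(-2)))*(-4) = (5 + (4 - 4))*(-4) = (5 + 0)*(-4) = 5*(-4) = -20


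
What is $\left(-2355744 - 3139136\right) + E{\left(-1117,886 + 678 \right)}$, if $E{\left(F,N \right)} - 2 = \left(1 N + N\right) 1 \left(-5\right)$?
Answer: $-5510518$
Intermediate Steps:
$E{\left(F,N \right)} = 2 - 10 N$ ($E{\left(F,N \right)} = 2 + \left(1 N + N\right) 1 \left(-5\right) = 2 + \left(N + N\right) 1 \left(-5\right) = 2 + 2 N 1 \left(-5\right) = 2 + 2 N \left(-5\right) = 2 - 10 N$)
$\left(-2355744 - 3139136\right) + E{\left(-1117,886 + 678 \right)} = \left(-2355744 - 3139136\right) + \left(2 - 10 \left(886 + 678\right)\right) = -5494880 + \left(2 - 15640\right) = -5494880 - 15638 = -5510518$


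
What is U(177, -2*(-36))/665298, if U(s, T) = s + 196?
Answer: 373/665298 ≈ 0.00056065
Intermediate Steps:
U(s, T) = 196 + s
U(177, -2*(-36))/665298 = (196 + 177)/665298 = 373*(1/665298) = 373/665298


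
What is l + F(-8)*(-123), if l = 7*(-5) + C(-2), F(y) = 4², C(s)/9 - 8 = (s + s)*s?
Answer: -1859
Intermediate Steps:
C(s) = 72 + 18*s² (C(s) = 72 + 9*((s + s)*s) = 72 + 9*((2*s)*s) = 72 + 9*(2*s²) = 72 + 18*s²)
F(y) = 16
l = 109 (l = 7*(-5) + (72 + 18*(-2)²) = -35 + (72 + 18*4) = -35 + (72 + 72) = -35 + 144 = 109)
l + F(-8)*(-123) = 109 + 16*(-123) = 109 - 1968 = -1859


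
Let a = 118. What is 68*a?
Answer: 8024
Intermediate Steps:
68*a = 68*118 = 8024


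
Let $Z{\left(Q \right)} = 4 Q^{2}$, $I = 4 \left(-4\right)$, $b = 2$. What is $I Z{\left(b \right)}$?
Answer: $-256$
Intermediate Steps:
$I = -16$
$I Z{\left(b \right)} = - 16 \cdot 4 \cdot 2^{2} = - 16 \cdot 4 \cdot 4 = \left(-16\right) 16 = -256$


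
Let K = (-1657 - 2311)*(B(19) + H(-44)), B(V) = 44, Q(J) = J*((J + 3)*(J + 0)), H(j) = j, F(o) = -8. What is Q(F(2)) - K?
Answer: -320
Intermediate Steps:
Q(J) = J²*(3 + J) (Q(J) = J*((3 + J)*J) = J*(J*(3 + J)) = J²*(3 + J))
K = 0 (K = (-1657 - 2311)*(44 - 44) = -3968*0 = 0)
Q(F(2)) - K = (-8)²*(3 - 8) - 1*0 = 64*(-5) + 0 = -320 + 0 = -320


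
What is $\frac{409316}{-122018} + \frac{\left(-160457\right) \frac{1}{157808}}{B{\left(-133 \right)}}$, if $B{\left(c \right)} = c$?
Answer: $- \frac{225561460221}{67393957904} \approx -3.3469$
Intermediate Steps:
$\frac{409316}{-122018} + \frac{\left(-160457\right) \frac{1}{157808}}{B{\left(-133 \right)}} = \frac{409316}{-122018} + \frac{\left(-160457\right) \frac{1}{157808}}{-133} = 409316 \left(- \frac{1}{122018}\right) + \left(-160457\right) \frac{1}{157808} \left(- \frac{1}{133}\right) = - \frac{204658}{61009} - - \frac{160457}{20988464} = - \frac{204658}{61009} + \frac{160457}{20988464} = - \frac{225561460221}{67393957904}$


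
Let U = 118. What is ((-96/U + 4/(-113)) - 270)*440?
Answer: -794530000/6667 ≈ -1.1917e+5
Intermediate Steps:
((-96/U + 4/(-113)) - 270)*440 = ((-96/118 + 4/(-113)) - 270)*440 = ((-96*1/118 + 4*(-1/113)) - 270)*440 = ((-48/59 - 4/113) - 270)*440 = (-5660/6667 - 270)*440 = -1805750/6667*440 = -794530000/6667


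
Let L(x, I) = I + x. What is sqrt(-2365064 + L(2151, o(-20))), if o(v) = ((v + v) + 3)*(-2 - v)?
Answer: I*sqrt(2363579) ≈ 1537.4*I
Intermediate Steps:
o(v) = (-2 - v)*(3 + 2*v) (o(v) = (2*v + 3)*(-2 - v) = (3 + 2*v)*(-2 - v) = (-2 - v)*(3 + 2*v))
sqrt(-2365064 + L(2151, o(-20))) = sqrt(-2365064 + ((-6 - 7*(-20) - 2*(-20)**2) + 2151)) = sqrt(-2365064 + ((-6 + 140 - 2*400) + 2151)) = sqrt(-2365064 + ((-6 + 140 - 800) + 2151)) = sqrt(-2365064 + (-666 + 2151)) = sqrt(-2365064 + 1485) = sqrt(-2363579) = I*sqrt(2363579)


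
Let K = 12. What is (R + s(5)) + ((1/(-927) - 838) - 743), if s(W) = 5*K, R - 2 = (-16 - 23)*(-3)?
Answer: -1299655/927 ≈ -1402.0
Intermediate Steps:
R = 119 (R = 2 + (-16 - 23)*(-3) = 2 - 39*(-3) = 2 + 117 = 119)
s(W) = 60 (s(W) = 5*12 = 60)
(R + s(5)) + ((1/(-927) - 838) - 743) = (119 + 60) + ((1/(-927) - 838) - 743) = 179 + ((-1/927 - 838) - 743) = 179 + (-776827/927 - 743) = 179 - 1465588/927 = -1299655/927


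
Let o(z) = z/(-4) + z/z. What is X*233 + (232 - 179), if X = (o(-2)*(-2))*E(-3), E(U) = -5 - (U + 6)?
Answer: 5645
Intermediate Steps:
o(z) = 1 - z/4 (o(z) = z*(-1/4) + 1 = -z/4 + 1 = 1 - z/4)
E(U) = -11 - U (E(U) = -5 - (6 + U) = -5 + (-6 - U) = -11 - U)
X = 24 (X = ((1 - 1/4*(-2))*(-2))*(-11 - 1*(-3)) = ((1 + 1/2)*(-2))*(-11 + 3) = ((3/2)*(-2))*(-8) = -3*(-8) = 24)
X*233 + (232 - 179) = 24*233 + (232 - 179) = 5592 + 53 = 5645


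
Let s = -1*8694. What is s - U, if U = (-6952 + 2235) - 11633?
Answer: 7656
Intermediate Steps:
U = -16350 (U = -4717 - 11633 = -16350)
s = -8694
s - U = -8694 - 1*(-16350) = -8694 + 16350 = 7656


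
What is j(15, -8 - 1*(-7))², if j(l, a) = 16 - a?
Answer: 289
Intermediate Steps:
j(15, -8 - 1*(-7))² = (16 - (-8 - 1*(-7)))² = (16 - (-8 + 7))² = (16 - 1*(-1))² = (16 + 1)² = 17² = 289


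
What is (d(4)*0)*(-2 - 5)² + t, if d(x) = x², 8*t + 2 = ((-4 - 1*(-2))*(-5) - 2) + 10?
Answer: 2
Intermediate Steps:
t = 2 (t = -¼ + (((-4 - 1*(-2))*(-5) - 2) + 10)/8 = -¼ + (((-4 + 2)*(-5) - 2) + 10)/8 = -¼ + ((-2*(-5) - 2) + 10)/8 = -¼ + ((10 - 2) + 10)/8 = -¼ + (8 + 10)/8 = -¼ + (⅛)*18 = -¼ + 9/4 = 2)
(d(4)*0)*(-2 - 5)² + t = (4²*0)*(-2 - 5)² + 2 = (16*0)*(-7)² + 2 = 0*49 + 2 = 0 + 2 = 2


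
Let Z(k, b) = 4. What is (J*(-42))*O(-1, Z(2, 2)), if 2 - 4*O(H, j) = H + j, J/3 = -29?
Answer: -1827/2 ≈ -913.50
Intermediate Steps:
J = -87 (J = 3*(-29) = -87)
O(H, j) = ½ - H/4 - j/4 (O(H, j) = ½ - (H + j)/4 = ½ + (-H/4 - j/4) = ½ - H/4 - j/4)
(J*(-42))*O(-1, Z(2, 2)) = (-87*(-42))*(½ - ¼*(-1) - ¼*4) = 3654*(½ + ¼ - 1) = 3654*(-¼) = -1827/2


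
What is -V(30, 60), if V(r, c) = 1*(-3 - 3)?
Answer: 6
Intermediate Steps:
V(r, c) = -6 (V(r, c) = 1*(-6) = -6)
-V(30, 60) = -1*(-6) = 6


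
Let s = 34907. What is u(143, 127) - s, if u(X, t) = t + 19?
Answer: -34761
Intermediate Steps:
u(X, t) = 19 + t
u(143, 127) - s = (19 + 127) - 1*34907 = 146 - 34907 = -34761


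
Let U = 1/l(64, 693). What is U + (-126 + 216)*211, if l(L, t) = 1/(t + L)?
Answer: 19747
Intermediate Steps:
l(L, t) = 1/(L + t)
U = 757 (U = 1/(1/(64 + 693)) = 1/(1/757) = 757)
U + (-126 + 216)*211 = 757 + (-126 + 216)*211 = 757 + 90*211 = 757 + 18990 = 19747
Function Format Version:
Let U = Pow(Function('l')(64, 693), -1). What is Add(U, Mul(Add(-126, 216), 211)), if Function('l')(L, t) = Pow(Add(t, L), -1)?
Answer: 19747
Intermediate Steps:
Function('l')(L, t) = Pow(Add(L, t), -1)
U = 757 (U = Pow(Pow(Add(64, 693), -1), -1) = Pow(Pow(757, -1), -1) = Pow(Rational(1, 757), -1) = 757)
Add(U, Mul(Add(-126, 216), 211)) = Add(757, Mul(Add(-126, 216), 211)) = Add(757, Mul(90, 211)) = Add(757, 18990) = 19747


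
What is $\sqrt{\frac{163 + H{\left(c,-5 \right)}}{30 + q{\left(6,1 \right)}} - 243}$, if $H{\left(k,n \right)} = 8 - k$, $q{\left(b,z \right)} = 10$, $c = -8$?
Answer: $\frac{i \sqrt{95410}}{20} \approx 15.444 i$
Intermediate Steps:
$\sqrt{\frac{163 + H{\left(c,-5 \right)}}{30 + q{\left(6,1 \right)}} - 243} = \sqrt{\frac{163 + \left(8 - -8\right)}{30 + 10} - 243} = \sqrt{\frac{163 + \left(8 + 8\right)}{40} - 243} = \sqrt{\left(163 + 16\right) \frac{1}{40} - 243} = \sqrt{179 \cdot \frac{1}{40} - 243} = \sqrt{\frac{179}{40} - 243} = \sqrt{- \frac{9541}{40}} = \frac{i \sqrt{95410}}{20}$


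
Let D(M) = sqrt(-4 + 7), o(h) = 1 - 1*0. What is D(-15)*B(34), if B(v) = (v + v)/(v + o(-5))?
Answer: 68*sqrt(3)/35 ≈ 3.3651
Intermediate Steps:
o(h) = 1 (o(h) = 1 + 0 = 1)
B(v) = 2*v/(1 + v) (B(v) = (v + v)/(v + 1) = (2*v)/(1 + v) = 2*v/(1 + v))
D(M) = sqrt(3)
D(-15)*B(34) = sqrt(3)*(2*34/(1 + 34)) = sqrt(3)*(2*34/35) = sqrt(3)*(2*34*(1/35)) = sqrt(3)*(68/35) = 68*sqrt(3)/35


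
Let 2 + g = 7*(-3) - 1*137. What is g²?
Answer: 25600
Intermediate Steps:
g = -160 (g = -2 + (7*(-3) - 1*137) = -2 + (-21 - 137) = -2 - 158 = -160)
g² = (-160)² = 25600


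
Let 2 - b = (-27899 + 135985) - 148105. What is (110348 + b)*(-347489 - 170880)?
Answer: -77946628161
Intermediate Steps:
b = 40021 (b = 2 - ((-27899 + 135985) - 148105) = 2 - (108086 - 148105) = 2 - 1*(-40019) = 2 + 40019 = 40021)
(110348 + b)*(-347489 - 170880) = (110348 + 40021)*(-347489 - 170880) = 150369*(-518369) = -77946628161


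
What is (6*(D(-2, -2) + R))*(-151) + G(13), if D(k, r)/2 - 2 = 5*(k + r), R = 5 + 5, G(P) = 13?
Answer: 23569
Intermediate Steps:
R = 10
D(k, r) = 4 + 10*k + 10*r (D(k, r) = 4 + 2*(5*(k + r)) = 4 + 2*(5*k + 5*r) = 4 + (10*k + 10*r) = 4 + 10*k + 10*r)
(6*(D(-2, -2) + R))*(-151) + G(13) = (6*((4 + 10*(-2) + 10*(-2)) + 10))*(-151) + 13 = (6*((4 - 20 - 20) + 10))*(-151) + 13 = (6*(-36 + 10))*(-151) + 13 = (6*(-26))*(-151) + 13 = -156*(-151) + 13 = 23556 + 13 = 23569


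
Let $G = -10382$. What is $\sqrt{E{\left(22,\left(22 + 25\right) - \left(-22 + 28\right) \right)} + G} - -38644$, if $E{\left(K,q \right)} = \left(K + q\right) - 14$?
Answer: $38644 + i \sqrt{10333} \approx 38644.0 + 101.65 i$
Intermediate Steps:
$E{\left(K,q \right)} = -14 + K + q$
$\sqrt{E{\left(22,\left(22 + 25\right) - \left(-22 + 28\right) \right)} + G} - -38644 = \sqrt{\left(-14 + 22 + \left(\left(22 + 25\right) - \left(-22 + 28\right)\right)\right) - 10382} - -38644 = \sqrt{\left(-14 + 22 + \left(47 - 6\right)\right) - 10382} + 38644 = \sqrt{\left(-14 + 22 + 41\right) - 10382} + 38644 = \sqrt{49 - 10382} + 38644 = \sqrt{-10333} + 38644 = i \sqrt{10333} + 38644 = 38644 + i \sqrt{10333}$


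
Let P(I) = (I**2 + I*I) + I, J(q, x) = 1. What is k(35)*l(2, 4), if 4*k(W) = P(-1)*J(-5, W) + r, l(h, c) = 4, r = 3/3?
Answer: 2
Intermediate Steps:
P(I) = I + 2*I**2 (P(I) = (I**2 + I**2) + I = 2*I**2 + I = I + 2*I**2)
r = 1 (r = 3*(1/3) = 1)
k(W) = 1/2 (k(W) = (-(1 + 2*(-1))*1 + 1)/4 = (-(1 - 2)*1 + 1)/4 = (-1*(-1)*1 + 1)/4 = (1*1 + 1)/4 = (1 + 1)/4 = (1/4)*2 = 1/2)
k(35)*l(2, 4) = (1/2)*4 = 2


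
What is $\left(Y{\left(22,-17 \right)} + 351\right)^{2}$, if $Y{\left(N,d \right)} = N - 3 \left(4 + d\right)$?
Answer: $169744$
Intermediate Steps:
$Y{\left(N,d \right)} = -12 + N - 3 d$ ($Y{\left(N,d \right)} = N - \left(12 + 3 d\right) = -12 + N - 3 d$)
$\left(Y{\left(22,-17 \right)} + 351\right)^{2} = \left(\left(-12 + 22 - -51\right) + 351\right)^{2} = \left(\left(-12 + 22 + 51\right) + 351\right)^{2} = \left(61 + 351\right)^{2} = 412^{2} = 169744$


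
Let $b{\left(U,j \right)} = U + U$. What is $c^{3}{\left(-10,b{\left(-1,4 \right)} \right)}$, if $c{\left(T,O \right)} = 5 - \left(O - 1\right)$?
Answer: $512$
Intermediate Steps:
$b{\left(U,j \right)} = 2 U$
$c{\left(T,O \right)} = 6 - O$ ($c{\left(T,O \right)} = 5 - \left(-1 + O\right) = 6 - O$)
$c^{3}{\left(-10,b{\left(-1,4 \right)} \right)} = \left(6 - 2 \left(-1\right)\right)^{3} = \left(6 - -2\right)^{3} = \left(6 + 2\right)^{3} = 8^{3} = 512$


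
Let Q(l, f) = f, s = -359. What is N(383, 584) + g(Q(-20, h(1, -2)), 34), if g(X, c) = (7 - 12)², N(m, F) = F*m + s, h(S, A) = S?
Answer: 223338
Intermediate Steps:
N(m, F) = -359 + F*m (N(m, F) = F*m - 359 = -359 + F*m)
g(X, c) = 25 (g(X, c) = (-5)² = 25)
N(383, 584) + g(Q(-20, h(1, -2)), 34) = (-359 + 584*383) + 25 = (-359 + 223672) + 25 = 223313 + 25 = 223338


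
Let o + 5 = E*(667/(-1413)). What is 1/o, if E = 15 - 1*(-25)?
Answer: -1413/33745 ≈ -0.041873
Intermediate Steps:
E = 40 (E = 15 + 25 = 40)
o = -33745/1413 (o = -5 + 40*(667/(-1413)) = -5 + 40*(667*(-1/1413)) = -5 + 40*(-667/1413) = -5 - 26680/1413 = -33745/1413 ≈ -23.882)
1/o = 1/(-33745/1413) = -1413/33745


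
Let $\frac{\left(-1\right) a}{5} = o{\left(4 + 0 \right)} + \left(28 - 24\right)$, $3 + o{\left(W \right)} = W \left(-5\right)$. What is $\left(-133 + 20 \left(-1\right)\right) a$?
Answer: $-14535$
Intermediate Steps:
$o{\left(W \right)} = -3 - 5 W$ ($o{\left(W \right)} = -3 + W \left(-5\right) = -3 - 5 W$)
$a = 95$ ($a = - 5 \left(\left(-3 - 5 \left(4 + 0\right)\right) + \left(28 - 24\right)\right) = - 5 \left(\left(-3 - 20\right) + 4\right) = - 5 \left(-23 + 4\right) = \left(-5\right) \left(-19\right) = 95$)
$\left(-133 + 20 \left(-1\right)\right) a = \left(-133 + 20 \left(-1\right)\right) 95 = \left(-133 - 20\right) 95 = \left(-153\right) 95 = -14535$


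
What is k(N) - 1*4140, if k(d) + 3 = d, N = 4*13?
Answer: -4091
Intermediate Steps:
N = 52
k(d) = -3 + d
k(N) - 1*4140 = (-3 + 52) - 1*4140 = 49 - 4140 = -4091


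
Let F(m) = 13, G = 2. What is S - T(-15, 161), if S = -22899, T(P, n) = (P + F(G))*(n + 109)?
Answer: -22359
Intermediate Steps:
T(P, n) = (13 + P)*(109 + n) (T(P, n) = (P + 13)*(n + 109) = (13 + P)*(109 + n))
S - T(-15, 161) = -22899 - (1417 + 13*161 + 109*(-15) - 15*161) = -22899 - (1417 + 2093 - 1635 - 2415) = -22899 - 1*(-540) = -22899 + 540 = -22359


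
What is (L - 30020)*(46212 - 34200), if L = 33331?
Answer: 39771732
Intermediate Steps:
(L - 30020)*(46212 - 34200) = (33331 - 30020)*(46212 - 34200) = 3311*12012 = 39771732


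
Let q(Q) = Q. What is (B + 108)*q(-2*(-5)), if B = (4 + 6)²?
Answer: 2080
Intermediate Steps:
B = 100 (B = 10² = 100)
(B + 108)*q(-2*(-5)) = (100 + 108)*(-2*(-5)) = 208*10 = 2080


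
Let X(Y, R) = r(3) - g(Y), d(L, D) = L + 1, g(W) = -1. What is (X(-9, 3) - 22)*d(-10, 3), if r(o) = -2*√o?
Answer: 189 + 18*√3 ≈ 220.18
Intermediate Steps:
d(L, D) = 1 + L
X(Y, R) = 1 - 2*√3 (X(Y, R) = -2*√3 - 1*(-1) = -2*√3 + 1 = 1 - 2*√3)
(X(-9, 3) - 22)*d(-10, 3) = ((1 - 2*√3) - 22)*(1 - 10) = (-21 - 2*√3)*(-9) = 189 + 18*√3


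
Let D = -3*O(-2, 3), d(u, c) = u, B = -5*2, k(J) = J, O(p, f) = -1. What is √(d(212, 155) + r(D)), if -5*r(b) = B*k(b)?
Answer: √218 ≈ 14.765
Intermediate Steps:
B = -10
D = 3 (D = -3*(-1) = 3)
r(b) = 2*b (r(b) = -(-2)*b = 2*b)
√(d(212, 155) + r(D)) = √(212 + 2*3) = √(212 + 6) = √218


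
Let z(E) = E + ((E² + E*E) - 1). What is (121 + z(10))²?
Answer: 108900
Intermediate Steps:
z(E) = -1 + E + 2*E² (z(E) = E + ((E² + E²) - 1) = E + (2*E² - 1) = E + (-1 + 2*E²) = -1 + E + 2*E²)
(121 + z(10))² = (121 + (-1 + 10 + 2*10²))² = (121 + (-1 + 10 + 2*100))² = (121 + (-1 + 10 + 200))² = (121 + 209)² = 330² = 108900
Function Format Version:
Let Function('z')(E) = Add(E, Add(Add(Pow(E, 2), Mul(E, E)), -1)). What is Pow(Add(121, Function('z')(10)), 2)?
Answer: 108900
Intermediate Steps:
Function('z')(E) = Add(-1, E, Mul(2, Pow(E, 2))) (Function('z')(E) = Add(E, Add(Add(Pow(E, 2), Pow(E, 2)), -1)) = Add(E, Add(Mul(2, Pow(E, 2)), -1)) = Add(E, Add(-1, Mul(2, Pow(E, 2)))) = Add(-1, E, Mul(2, Pow(E, 2))))
Pow(Add(121, Function('z')(10)), 2) = Pow(Add(121, Add(-1, 10, Mul(2, Pow(10, 2)))), 2) = Pow(Add(121, Add(-1, 10, Mul(2, 100))), 2) = Pow(Add(121, Add(-1, 10, 200)), 2) = Pow(Add(121, 209), 2) = Pow(330, 2) = 108900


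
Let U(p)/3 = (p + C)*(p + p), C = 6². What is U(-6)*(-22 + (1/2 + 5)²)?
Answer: -8910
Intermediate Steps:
C = 36
U(p) = 6*p*(36 + p) (U(p) = 3*((p + 36)*(p + p)) = 3*((36 + p)*(2*p)) = 3*(2*p*(36 + p)) = 6*p*(36 + p))
U(-6)*(-22 + (1/2 + 5)²) = (6*(-6)*(36 - 6))*(-22 + (1/2 + 5)²) = (6*(-6)*30)*(-22 + (½ + 5)²) = -1080*(-22 + (11/2)²) = -1080*(-22 + 121/4) = -1080*33/4 = -8910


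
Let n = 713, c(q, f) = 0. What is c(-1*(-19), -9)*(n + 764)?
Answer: 0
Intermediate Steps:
c(-1*(-19), -9)*(n + 764) = 0*(713 + 764) = 0*1477 = 0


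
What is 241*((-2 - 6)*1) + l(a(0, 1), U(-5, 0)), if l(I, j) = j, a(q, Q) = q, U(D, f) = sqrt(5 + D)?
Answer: -1928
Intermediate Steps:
241*((-2 - 6)*1) + l(a(0, 1), U(-5, 0)) = 241*((-2 - 6)*1) + sqrt(5 - 5) = 241*(-8*1) + sqrt(0) = 241*(-8) + 0 = -1928 + 0 = -1928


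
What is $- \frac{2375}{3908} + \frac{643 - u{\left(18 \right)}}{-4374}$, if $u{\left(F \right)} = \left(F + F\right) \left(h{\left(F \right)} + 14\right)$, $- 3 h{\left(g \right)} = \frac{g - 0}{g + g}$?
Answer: $- \frac{5477455}{8546796} \approx -0.64088$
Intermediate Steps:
$h{\left(g \right)} = - \frac{1}{6}$ ($h{\left(g \right)} = - \frac{\left(g - 0\right) \frac{1}{g + g}}{3} = - \frac{\left(g + 0\right) \frac{1}{2 g}}{3} = - \frac{g \frac{1}{2 g}}{3} = \left(- \frac{1}{3}\right) \frac{1}{2} = - \frac{1}{6}$)
$u{\left(F \right)} = \frac{83 F}{3}$ ($u{\left(F \right)} = \left(F + F\right) \left(- \frac{1}{6} + 14\right) = 2 F \frac{83}{6} = \frac{83 F}{3}$)
$- \frac{2375}{3908} + \frac{643 - u{\left(18 \right)}}{-4374} = - \frac{2375}{3908} + \frac{643 - \frac{83}{3} \cdot 18}{-4374} = \left(-2375\right) \frac{1}{3908} + \left(643 - 498\right) \left(- \frac{1}{4374}\right) = - \frac{2375}{3908} + \left(643 - 498\right) \left(- \frac{1}{4374}\right) = - \frac{2375}{3908} + 145 \left(- \frac{1}{4374}\right) = - \frac{2375}{3908} - \frac{145}{4374} = - \frac{5477455}{8546796}$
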